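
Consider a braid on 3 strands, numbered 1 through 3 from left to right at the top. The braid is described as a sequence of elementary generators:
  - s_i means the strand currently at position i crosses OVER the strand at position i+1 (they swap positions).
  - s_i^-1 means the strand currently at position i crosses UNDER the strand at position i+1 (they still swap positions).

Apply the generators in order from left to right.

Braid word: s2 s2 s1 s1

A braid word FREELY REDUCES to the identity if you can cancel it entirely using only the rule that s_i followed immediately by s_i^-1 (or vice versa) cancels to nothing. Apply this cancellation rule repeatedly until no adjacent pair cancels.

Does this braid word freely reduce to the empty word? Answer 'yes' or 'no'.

Answer: no

Derivation:
Gen 1 (s2): push. Stack: [s2]
Gen 2 (s2): push. Stack: [s2 s2]
Gen 3 (s1): push. Stack: [s2 s2 s1]
Gen 4 (s1): push. Stack: [s2 s2 s1 s1]
Reduced word: s2 s2 s1 s1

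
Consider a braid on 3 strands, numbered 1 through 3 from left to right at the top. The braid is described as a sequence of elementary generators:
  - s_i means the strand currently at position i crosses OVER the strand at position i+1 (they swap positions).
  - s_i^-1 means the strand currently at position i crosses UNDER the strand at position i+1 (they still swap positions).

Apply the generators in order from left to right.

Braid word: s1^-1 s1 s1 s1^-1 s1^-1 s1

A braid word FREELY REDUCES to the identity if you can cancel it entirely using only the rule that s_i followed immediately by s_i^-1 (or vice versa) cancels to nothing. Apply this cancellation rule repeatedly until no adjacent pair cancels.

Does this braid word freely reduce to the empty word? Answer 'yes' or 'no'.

Gen 1 (s1^-1): push. Stack: [s1^-1]
Gen 2 (s1): cancels prior s1^-1. Stack: []
Gen 3 (s1): push. Stack: [s1]
Gen 4 (s1^-1): cancels prior s1. Stack: []
Gen 5 (s1^-1): push. Stack: [s1^-1]
Gen 6 (s1): cancels prior s1^-1. Stack: []
Reduced word: (empty)

Answer: yes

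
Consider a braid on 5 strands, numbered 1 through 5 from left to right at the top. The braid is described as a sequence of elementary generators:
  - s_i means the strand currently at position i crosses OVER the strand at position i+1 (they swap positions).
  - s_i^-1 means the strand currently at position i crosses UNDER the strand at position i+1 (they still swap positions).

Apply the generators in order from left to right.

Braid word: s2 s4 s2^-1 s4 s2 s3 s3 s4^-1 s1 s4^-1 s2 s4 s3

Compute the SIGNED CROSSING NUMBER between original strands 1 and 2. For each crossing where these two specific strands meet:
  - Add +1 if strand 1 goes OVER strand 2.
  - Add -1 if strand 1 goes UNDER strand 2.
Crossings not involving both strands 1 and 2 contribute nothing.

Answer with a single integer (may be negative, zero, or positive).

Answer: 1

Derivation:
Gen 1: crossing 2x3. Both 1&2? no. Sum: 0
Gen 2: crossing 4x5. Both 1&2? no. Sum: 0
Gen 3: crossing 3x2. Both 1&2? no. Sum: 0
Gen 4: crossing 5x4. Both 1&2? no. Sum: 0
Gen 5: crossing 2x3. Both 1&2? no. Sum: 0
Gen 6: crossing 2x4. Both 1&2? no. Sum: 0
Gen 7: crossing 4x2. Both 1&2? no. Sum: 0
Gen 8: crossing 4x5. Both 1&2? no. Sum: 0
Gen 9: crossing 1x3. Both 1&2? no. Sum: 0
Gen 10: crossing 5x4. Both 1&2? no. Sum: 0
Gen 11: 1 over 2. Both 1&2? yes. Contrib: +1. Sum: 1
Gen 12: crossing 4x5. Both 1&2? no. Sum: 1
Gen 13: crossing 1x5. Both 1&2? no. Sum: 1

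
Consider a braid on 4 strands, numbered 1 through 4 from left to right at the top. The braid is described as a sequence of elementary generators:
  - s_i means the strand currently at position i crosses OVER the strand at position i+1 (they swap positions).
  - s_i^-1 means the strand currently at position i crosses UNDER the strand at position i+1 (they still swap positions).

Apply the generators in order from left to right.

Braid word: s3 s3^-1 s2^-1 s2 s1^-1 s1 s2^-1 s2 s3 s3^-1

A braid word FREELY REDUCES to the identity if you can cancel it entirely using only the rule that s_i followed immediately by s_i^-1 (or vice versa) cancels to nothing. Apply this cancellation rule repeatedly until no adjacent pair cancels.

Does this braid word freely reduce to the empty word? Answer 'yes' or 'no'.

Answer: yes

Derivation:
Gen 1 (s3): push. Stack: [s3]
Gen 2 (s3^-1): cancels prior s3. Stack: []
Gen 3 (s2^-1): push. Stack: [s2^-1]
Gen 4 (s2): cancels prior s2^-1. Stack: []
Gen 5 (s1^-1): push. Stack: [s1^-1]
Gen 6 (s1): cancels prior s1^-1. Stack: []
Gen 7 (s2^-1): push. Stack: [s2^-1]
Gen 8 (s2): cancels prior s2^-1. Stack: []
Gen 9 (s3): push. Stack: [s3]
Gen 10 (s3^-1): cancels prior s3. Stack: []
Reduced word: (empty)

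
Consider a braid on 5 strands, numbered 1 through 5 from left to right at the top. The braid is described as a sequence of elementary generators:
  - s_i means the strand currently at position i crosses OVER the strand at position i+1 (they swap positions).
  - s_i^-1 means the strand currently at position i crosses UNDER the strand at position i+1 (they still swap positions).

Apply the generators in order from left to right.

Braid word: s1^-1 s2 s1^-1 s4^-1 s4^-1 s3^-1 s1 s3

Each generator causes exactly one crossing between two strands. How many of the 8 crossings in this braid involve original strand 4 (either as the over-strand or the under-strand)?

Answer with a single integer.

Gen 1: crossing 1x2. Involves strand 4? no. Count so far: 0
Gen 2: crossing 1x3. Involves strand 4? no. Count so far: 0
Gen 3: crossing 2x3. Involves strand 4? no. Count so far: 0
Gen 4: crossing 4x5. Involves strand 4? yes. Count so far: 1
Gen 5: crossing 5x4. Involves strand 4? yes. Count so far: 2
Gen 6: crossing 1x4. Involves strand 4? yes. Count so far: 3
Gen 7: crossing 3x2. Involves strand 4? no. Count so far: 3
Gen 8: crossing 4x1. Involves strand 4? yes. Count so far: 4

Answer: 4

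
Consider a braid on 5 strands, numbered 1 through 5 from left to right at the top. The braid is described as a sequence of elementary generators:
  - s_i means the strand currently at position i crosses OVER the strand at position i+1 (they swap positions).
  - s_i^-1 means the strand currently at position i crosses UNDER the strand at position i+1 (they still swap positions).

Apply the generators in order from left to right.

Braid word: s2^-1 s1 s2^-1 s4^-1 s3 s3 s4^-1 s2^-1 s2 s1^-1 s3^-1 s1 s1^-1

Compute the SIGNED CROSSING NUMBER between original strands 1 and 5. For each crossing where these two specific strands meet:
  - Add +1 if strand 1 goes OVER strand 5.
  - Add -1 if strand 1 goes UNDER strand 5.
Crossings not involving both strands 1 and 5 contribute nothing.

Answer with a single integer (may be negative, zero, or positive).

Gen 1: crossing 2x3. Both 1&5? no. Sum: 0
Gen 2: crossing 1x3. Both 1&5? no. Sum: 0
Gen 3: crossing 1x2. Both 1&5? no. Sum: 0
Gen 4: crossing 4x5. Both 1&5? no. Sum: 0
Gen 5: 1 over 5. Both 1&5? yes. Contrib: +1. Sum: 1
Gen 6: 5 over 1. Both 1&5? yes. Contrib: -1. Sum: 0
Gen 7: crossing 5x4. Both 1&5? no. Sum: 0
Gen 8: crossing 2x1. Both 1&5? no. Sum: 0
Gen 9: crossing 1x2. Both 1&5? no. Sum: 0
Gen 10: crossing 3x2. Both 1&5? no. Sum: 0
Gen 11: crossing 1x4. Both 1&5? no. Sum: 0
Gen 12: crossing 2x3. Both 1&5? no. Sum: 0
Gen 13: crossing 3x2. Both 1&5? no. Sum: 0

Answer: 0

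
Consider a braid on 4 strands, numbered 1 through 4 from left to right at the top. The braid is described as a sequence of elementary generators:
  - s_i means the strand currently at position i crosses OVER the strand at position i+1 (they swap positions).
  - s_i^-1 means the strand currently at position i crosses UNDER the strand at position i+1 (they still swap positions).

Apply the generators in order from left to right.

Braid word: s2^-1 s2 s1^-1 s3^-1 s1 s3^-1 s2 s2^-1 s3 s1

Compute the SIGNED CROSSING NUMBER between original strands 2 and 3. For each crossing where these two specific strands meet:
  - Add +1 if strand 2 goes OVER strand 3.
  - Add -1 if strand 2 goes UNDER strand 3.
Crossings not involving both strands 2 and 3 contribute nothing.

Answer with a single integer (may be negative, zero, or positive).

Answer: 0

Derivation:
Gen 1: 2 under 3. Both 2&3? yes. Contrib: -1. Sum: -1
Gen 2: 3 over 2. Both 2&3? yes. Contrib: -1. Sum: -2
Gen 3: crossing 1x2. Both 2&3? no. Sum: -2
Gen 4: crossing 3x4. Both 2&3? no. Sum: -2
Gen 5: crossing 2x1. Both 2&3? no. Sum: -2
Gen 6: crossing 4x3. Both 2&3? no. Sum: -2
Gen 7: 2 over 3. Both 2&3? yes. Contrib: +1. Sum: -1
Gen 8: 3 under 2. Both 2&3? yes. Contrib: +1. Sum: 0
Gen 9: crossing 3x4. Both 2&3? no. Sum: 0
Gen 10: crossing 1x2. Both 2&3? no. Sum: 0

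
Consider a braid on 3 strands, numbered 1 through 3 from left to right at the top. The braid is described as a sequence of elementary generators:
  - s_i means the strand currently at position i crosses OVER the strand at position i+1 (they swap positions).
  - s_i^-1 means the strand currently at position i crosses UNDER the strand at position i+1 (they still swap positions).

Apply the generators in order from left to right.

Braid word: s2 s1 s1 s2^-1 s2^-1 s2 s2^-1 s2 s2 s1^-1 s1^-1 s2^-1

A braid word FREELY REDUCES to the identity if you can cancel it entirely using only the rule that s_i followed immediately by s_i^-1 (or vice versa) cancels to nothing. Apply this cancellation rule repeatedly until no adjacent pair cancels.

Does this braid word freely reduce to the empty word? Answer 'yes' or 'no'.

Gen 1 (s2): push. Stack: [s2]
Gen 2 (s1): push. Stack: [s2 s1]
Gen 3 (s1): push. Stack: [s2 s1 s1]
Gen 4 (s2^-1): push. Stack: [s2 s1 s1 s2^-1]
Gen 5 (s2^-1): push. Stack: [s2 s1 s1 s2^-1 s2^-1]
Gen 6 (s2): cancels prior s2^-1. Stack: [s2 s1 s1 s2^-1]
Gen 7 (s2^-1): push. Stack: [s2 s1 s1 s2^-1 s2^-1]
Gen 8 (s2): cancels prior s2^-1. Stack: [s2 s1 s1 s2^-1]
Gen 9 (s2): cancels prior s2^-1. Stack: [s2 s1 s1]
Gen 10 (s1^-1): cancels prior s1. Stack: [s2 s1]
Gen 11 (s1^-1): cancels prior s1. Stack: [s2]
Gen 12 (s2^-1): cancels prior s2. Stack: []
Reduced word: (empty)

Answer: yes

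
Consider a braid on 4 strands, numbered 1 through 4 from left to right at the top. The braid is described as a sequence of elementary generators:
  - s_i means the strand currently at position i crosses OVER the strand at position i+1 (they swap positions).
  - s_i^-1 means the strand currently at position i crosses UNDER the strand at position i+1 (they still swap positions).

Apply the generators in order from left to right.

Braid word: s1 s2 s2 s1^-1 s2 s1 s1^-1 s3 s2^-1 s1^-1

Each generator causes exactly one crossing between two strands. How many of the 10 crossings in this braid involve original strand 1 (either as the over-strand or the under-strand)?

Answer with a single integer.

Answer: 7

Derivation:
Gen 1: crossing 1x2. Involves strand 1? yes. Count so far: 1
Gen 2: crossing 1x3. Involves strand 1? yes. Count so far: 2
Gen 3: crossing 3x1. Involves strand 1? yes. Count so far: 3
Gen 4: crossing 2x1. Involves strand 1? yes. Count so far: 4
Gen 5: crossing 2x3. Involves strand 1? no. Count so far: 4
Gen 6: crossing 1x3. Involves strand 1? yes. Count so far: 5
Gen 7: crossing 3x1. Involves strand 1? yes. Count so far: 6
Gen 8: crossing 2x4. Involves strand 1? no. Count so far: 6
Gen 9: crossing 3x4. Involves strand 1? no. Count so far: 6
Gen 10: crossing 1x4. Involves strand 1? yes. Count so far: 7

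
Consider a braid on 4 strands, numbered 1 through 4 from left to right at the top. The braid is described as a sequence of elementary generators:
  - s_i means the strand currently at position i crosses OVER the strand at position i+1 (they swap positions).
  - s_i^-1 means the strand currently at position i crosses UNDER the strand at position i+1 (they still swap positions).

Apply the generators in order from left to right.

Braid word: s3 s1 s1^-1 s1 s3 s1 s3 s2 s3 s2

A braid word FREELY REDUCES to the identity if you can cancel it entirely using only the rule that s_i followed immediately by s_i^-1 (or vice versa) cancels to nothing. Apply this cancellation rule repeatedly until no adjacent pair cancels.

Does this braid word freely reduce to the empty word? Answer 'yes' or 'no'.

Gen 1 (s3): push. Stack: [s3]
Gen 2 (s1): push. Stack: [s3 s1]
Gen 3 (s1^-1): cancels prior s1. Stack: [s3]
Gen 4 (s1): push. Stack: [s3 s1]
Gen 5 (s3): push. Stack: [s3 s1 s3]
Gen 6 (s1): push. Stack: [s3 s1 s3 s1]
Gen 7 (s3): push. Stack: [s3 s1 s3 s1 s3]
Gen 8 (s2): push. Stack: [s3 s1 s3 s1 s3 s2]
Gen 9 (s3): push. Stack: [s3 s1 s3 s1 s3 s2 s3]
Gen 10 (s2): push. Stack: [s3 s1 s3 s1 s3 s2 s3 s2]
Reduced word: s3 s1 s3 s1 s3 s2 s3 s2

Answer: no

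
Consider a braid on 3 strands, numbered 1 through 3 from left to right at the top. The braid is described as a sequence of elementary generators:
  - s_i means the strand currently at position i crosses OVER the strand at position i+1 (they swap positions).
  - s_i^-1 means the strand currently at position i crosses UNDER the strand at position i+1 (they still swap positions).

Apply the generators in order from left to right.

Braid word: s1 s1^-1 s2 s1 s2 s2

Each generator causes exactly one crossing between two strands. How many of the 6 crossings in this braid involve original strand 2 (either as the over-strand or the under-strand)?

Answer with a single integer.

Answer: 5

Derivation:
Gen 1: crossing 1x2. Involves strand 2? yes. Count so far: 1
Gen 2: crossing 2x1. Involves strand 2? yes. Count so far: 2
Gen 3: crossing 2x3. Involves strand 2? yes. Count so far: 3
Gen 4: crossing 1x3. Involves strand 2? no. Count so far: 3
Gen 5: crossing 1x2. Involves strand 2? yes. Count so far: 4
Gen 6: crossing 2x1. Involves strand 2? yes. Count so far: 5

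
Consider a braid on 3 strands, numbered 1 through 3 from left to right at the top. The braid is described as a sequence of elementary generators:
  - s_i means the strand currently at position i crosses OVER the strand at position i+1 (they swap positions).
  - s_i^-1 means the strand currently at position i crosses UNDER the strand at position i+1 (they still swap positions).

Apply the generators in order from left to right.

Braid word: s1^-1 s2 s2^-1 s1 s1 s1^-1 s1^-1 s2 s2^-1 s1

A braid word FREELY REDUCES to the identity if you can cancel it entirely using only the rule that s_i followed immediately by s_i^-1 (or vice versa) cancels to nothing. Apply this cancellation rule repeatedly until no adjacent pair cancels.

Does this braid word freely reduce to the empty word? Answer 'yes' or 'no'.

Gen 1 (s1^-1): push. Stack: [s1^-1]
Gen 2 (s2): push. Stack: [s1^-1 s2]
Gen 3 (s2^-1): cancels prior s2. Stack: [s1^-1]
Gen 4 (s1): cancels prior s1^-1. Stack: []
Gen 5 (s1): push. Stack: [s1]
Gen 6 (s1^-1): cancels prior s1. Stack: []
Gen 7 (s1^-1): push. Stack: [s1^-1]
Gen 8 (s2): push. Stack: [s1^-1 s2]
Gen 9 (s2^-1): cancels prior s2. Stack: [s1^-1]
Gen 10 (s1): cancels prior s1^-1. Stack: []
Reduced word: (empty)

Answer: yes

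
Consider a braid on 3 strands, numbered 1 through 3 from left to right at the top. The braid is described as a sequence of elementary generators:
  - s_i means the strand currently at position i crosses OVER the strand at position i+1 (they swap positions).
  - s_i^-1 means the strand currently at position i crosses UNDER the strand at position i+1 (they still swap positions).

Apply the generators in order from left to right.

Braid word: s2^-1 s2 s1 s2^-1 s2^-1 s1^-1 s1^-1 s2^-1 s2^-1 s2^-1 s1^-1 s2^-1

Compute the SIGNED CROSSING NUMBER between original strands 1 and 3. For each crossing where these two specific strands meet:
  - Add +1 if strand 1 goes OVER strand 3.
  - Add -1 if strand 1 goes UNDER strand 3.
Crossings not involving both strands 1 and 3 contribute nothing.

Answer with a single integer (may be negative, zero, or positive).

Answer: -1

Derivation:
Gen 1: crossing 2x3. Both 1&3? no. Sum: 0
Gen 2: crossing 3x2. Both 1&3? no. Sum: 0
Gen 3: crossing 1x2. Both 1&3? no. Sum: 0
Gen 4: 1 under 3. Both 1&3? yes. Contrib: -1. Sum: -1
Gen 5: 3 under 1. Both 1&3? yes. Contrib: +1. Sum: 0
Gen 6: crossing 2x1. Both 1&3? no. Sum: 0
Gen 7: crossing 1x2. Both 1&3? no. Sum: 0
Gen 8: 1 under 3. Both 1&3? yes. Contrib: -1. Sum: -1
Gen 9: 3 under 1. Both 1&3? yes. Contrib: +1. Sum: 0
Gen 10: 1 under 3. Both 1&3? yes. Contrib: -1. Sum: -1
Gen 11: crossing 2x3. Both 1&3? no. Sum: -1
Gen 12: crossing 2x1. Both 1&3? no. Sum: -1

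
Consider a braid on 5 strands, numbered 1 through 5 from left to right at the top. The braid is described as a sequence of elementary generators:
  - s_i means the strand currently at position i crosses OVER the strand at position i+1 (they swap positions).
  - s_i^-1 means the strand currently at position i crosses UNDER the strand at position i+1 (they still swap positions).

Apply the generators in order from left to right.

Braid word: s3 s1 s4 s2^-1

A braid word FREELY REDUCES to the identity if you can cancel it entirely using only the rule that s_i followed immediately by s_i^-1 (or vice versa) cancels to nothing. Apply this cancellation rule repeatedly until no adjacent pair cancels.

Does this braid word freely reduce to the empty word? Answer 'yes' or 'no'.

Gen 1 (s3): push. Stack: [s3]
Gen 2 (s1): push. Stack: [s3 s1]
Gen 3 (s4): push. Stack: [s3 s1 s4]
Gen 4 (s2^-1): push. Stack: [s3 s1 s4 s2^-1]
Reduced word: s3 s1 s4 s2^-1

Answer: no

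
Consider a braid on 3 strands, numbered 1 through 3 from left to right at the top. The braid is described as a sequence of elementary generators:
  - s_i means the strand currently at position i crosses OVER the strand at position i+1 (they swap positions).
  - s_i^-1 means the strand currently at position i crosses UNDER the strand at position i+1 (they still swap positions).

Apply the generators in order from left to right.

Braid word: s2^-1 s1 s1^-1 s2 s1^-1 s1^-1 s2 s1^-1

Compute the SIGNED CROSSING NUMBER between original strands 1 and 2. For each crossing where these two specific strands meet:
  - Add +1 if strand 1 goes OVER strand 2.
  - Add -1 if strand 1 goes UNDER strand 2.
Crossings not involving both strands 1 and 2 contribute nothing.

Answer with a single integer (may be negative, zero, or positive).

Answer: 0

Derivation:
Gen 1: crossing 2x3. Both 1&2? no. Sum: 0
Gen 2: crossing 1x3. Both 1&2? no. Sum: 0
Gen 3: crossing 3x1. Both 1&2? no. Sum: 0
Gen 4: crossing 3x2. Both 1&2? no. Sum: 0
Gen 5: 1 under 2. Both 1&2? yes. Contrib: -1. Sum: -1
Gen 6: 2 under 1. Both 1&2? yes. Contrib: +1. Sum: 0
Gen 7: crossing 2x3. Both 1&2? no. Sum: 0
Gen 8: crossing 1x3. Both 1&2? no. Sum: 0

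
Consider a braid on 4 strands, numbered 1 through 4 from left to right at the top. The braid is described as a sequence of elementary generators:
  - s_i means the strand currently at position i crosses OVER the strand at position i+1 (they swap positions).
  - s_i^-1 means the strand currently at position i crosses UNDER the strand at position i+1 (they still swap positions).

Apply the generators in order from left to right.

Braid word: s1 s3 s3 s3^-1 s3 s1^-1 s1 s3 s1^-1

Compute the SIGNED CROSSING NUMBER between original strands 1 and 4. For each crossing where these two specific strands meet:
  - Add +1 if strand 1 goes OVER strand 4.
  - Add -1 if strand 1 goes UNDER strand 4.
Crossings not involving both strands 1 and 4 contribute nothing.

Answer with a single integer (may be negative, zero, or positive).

Gen 1: crossing 1x2. Both 1&4? no. Sum: 0
Gen 2: crossing 3x4. Both 1&4? no. Sum: 0
Gen 3: crossing 4x3. Both 1&4? no. Sum: 0
Gen 4: crossing 3x4. Both 1&4? no. Sum: 0
Gen 5: crossing 4x3. Both 1&4? no. Sum: 0
Gen 6: crossing 2x1. Both 1&4? no. Sum: 0
Gen 7: crossing 1x2. Both 1&4? no. Sum: 0
Gen 8: crossing 3x4. Both 1&4? no. Sum: 0
Gen 9: crossing 2x1. Both 1&4? no. Sum: 0

Answer: 0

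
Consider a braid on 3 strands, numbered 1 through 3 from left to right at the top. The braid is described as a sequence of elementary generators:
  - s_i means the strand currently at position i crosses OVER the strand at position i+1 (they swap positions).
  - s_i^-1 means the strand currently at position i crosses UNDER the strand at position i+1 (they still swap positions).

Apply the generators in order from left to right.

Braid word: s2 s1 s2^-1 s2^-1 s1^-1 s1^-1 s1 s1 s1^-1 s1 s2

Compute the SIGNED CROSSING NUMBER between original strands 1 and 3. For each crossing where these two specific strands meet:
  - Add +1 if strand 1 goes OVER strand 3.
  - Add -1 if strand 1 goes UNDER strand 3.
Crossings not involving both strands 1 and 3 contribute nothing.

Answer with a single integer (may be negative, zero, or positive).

Answer: 3

Derivation:
Gen 1: crossing 2x3. Both 1&3? no. Sum: 0
Gen 2: 1 over 3. Both 1&3? yes. Contrib: +1. Sum: 1
Gen 3: crossing 1x2. Both 1&3? no. Sum: 1
Gen 4: crossing 2x1. Both 1&3? no. Sum: 1
Gen 5: 3 under 1. Both 1&3? yes. Contrib: +1. Sum: 2
Gen 6: 1 under 3. Both 1&3? yes. Contrib: -1. Sum: 1
Gen 7: 3 over 1. Both 1&3? yes. Contrib: -1. Sum: 0
Gen 8: 1 over 3. Both 1&3? yes. Contrib: +1. Sum: 1
Gen 9: 3 under 1. Both 1&3? yes. Contrib: +1. Sum: 2
Gen 10: 1 over 3. Both 1&3? yes. Contrib: +1. Sum: 3
Gen 11: crossing 1x2. Both 1&3? no. Sum: 3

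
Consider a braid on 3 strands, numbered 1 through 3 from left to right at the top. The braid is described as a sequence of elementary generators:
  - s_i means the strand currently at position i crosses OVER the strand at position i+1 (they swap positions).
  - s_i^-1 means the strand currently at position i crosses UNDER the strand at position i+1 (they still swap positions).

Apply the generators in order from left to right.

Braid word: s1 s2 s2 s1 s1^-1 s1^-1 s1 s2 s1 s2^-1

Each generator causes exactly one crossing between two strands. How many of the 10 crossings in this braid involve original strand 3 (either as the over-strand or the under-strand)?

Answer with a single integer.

Gen 1: crossing 1x2. Involves strand 3? no. Count so far: 0
Gen 2: crossing 1x3. Involves strand 3? yes. Count so far: 1
Gen 3: crossing 3x1. Involves strand 3? yes. Count so far: 2
Gen 4: crossing 2x1. Involves strand 3? no. Count so far: 2
Gen 5: crossing 1x2. Involves strand 3? no. Count so far: 2
Gen 6: crossing 2x1. Involves strand 3? no. Count so far: 2
Gen 7: crossing 1x2. Involves strand 3? no. Count so far: 2
Gen 8: crossing 1x3. Involves strand 3? yes. Count so far: 3
Gen 9: crossing 2x3. Involves strand 3? yes. Count so far: 4
Gen 10: crossing 2x1. Involves strand 3? no. Count so far: 4

Answer: 4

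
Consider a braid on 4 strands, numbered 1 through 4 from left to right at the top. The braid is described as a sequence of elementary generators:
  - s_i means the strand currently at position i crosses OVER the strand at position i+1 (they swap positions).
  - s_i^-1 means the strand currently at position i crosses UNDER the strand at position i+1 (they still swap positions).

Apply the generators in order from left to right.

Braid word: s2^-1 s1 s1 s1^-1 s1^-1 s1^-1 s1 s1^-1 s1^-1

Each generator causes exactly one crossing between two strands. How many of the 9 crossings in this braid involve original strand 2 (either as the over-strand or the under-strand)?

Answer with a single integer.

Answer: 1

Derivation:
Gen 1: crossing 2x3. Involves strand 2? yes. Count so far: 1
Gen 2: crossing 1x3. Involves strand 2? no. Count so far: 1
Gen 3: crossing 3x1. Involves strand 2? no. Count so far: 1
Gen 4: crossing 1x3. Involves strand 2? no. Count so far: 1
Gen 5: crossing 3x1. Involves strand 2? no. Count so far: 1
Gen 6: crossing 1x3. Involves strand 2? no. Count so far: 1
Gen 7: crossing 3x1. Involves strand 2? no. Count so far: 1
Gen 8: crossing 1x3. Involves strand 2? no. Count so far: 1
Gen 9: crossing 3x1. Involves strand 2? no. Count so far: 1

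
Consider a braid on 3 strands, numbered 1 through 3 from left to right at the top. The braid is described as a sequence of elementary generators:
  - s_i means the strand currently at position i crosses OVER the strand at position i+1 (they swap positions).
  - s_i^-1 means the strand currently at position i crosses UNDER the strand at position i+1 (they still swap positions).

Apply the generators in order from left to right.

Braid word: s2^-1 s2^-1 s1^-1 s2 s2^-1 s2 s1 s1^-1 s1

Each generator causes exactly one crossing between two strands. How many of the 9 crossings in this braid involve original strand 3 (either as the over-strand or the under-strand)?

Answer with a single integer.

Answer: 8

Derivation:
Gen 1: crossing 2x3. Involves strand 3? yes. Count so far: 1
Gen 2: crossing 3x2. Involves strand 3? yes. Count so far: 2
Gen 3: crossing 1x2. Involves strand 3? no. Count so far: 2
Gen 4: crossing 1x3. Involves strand 3? yes. Count so far: 3
Gen 5: crossing 3x1. Involves strand 3? yes. Count so far: 4
Gen 6: crossing 1x3. Involves strand 3? yes. Count so far: 5
Gen 7: crossing 2x3. Involves strand 3? yes. Count so far: 6
Gen 8: crossing 3x2. Involves strand 3? yes. Count so far: 7
Gen 9: crossing 2x3. Involves strand 3? yes. Count so far: 8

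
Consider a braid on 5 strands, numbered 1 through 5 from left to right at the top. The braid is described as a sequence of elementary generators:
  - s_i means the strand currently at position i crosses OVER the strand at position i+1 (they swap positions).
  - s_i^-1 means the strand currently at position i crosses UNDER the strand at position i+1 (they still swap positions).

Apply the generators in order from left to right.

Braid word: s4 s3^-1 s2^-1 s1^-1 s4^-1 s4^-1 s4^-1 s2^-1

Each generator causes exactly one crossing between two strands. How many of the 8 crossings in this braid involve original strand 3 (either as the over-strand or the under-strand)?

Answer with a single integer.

Gen 1: crossing 4x5. Involves strand 3? no. Count so far: 0
Gen 2: crossing 3x5. Involves strand 3? yes. Count so far: 1
Gen 3: crossing 2x5. Involves strand 3? no. Count so far: 1
Gen 4: crossing 1x5. Involves strand 3? no. Count so far: 1
Gen 5: crossing 3x4. Involves strand 3? yes. Count so far: 2
Gen 6: crossing 4x3. Involves strand 3? yes. Count so far: 3
Gen 7: crossing 3x4. Involves strand 3? yes. Count so far: 4
Gen 8: crossing 1x2. Involves strand 3? no. Count so far: 4

Answer: 4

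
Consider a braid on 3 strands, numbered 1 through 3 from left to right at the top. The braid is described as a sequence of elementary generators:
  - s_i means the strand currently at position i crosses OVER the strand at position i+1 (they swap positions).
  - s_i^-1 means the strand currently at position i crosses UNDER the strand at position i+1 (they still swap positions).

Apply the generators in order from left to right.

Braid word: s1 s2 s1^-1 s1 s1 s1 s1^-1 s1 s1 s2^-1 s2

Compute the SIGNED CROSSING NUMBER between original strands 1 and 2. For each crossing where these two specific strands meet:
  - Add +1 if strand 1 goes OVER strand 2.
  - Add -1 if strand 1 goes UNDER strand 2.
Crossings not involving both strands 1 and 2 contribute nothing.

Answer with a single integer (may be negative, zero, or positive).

Gen 1: 1 over 2. Both 1&2? yes. Contrib: +1. Sum: 1
Gen 2: crossing 1x3. Both 1&2? no. Sum: 1
Gen 3: crossing 2x3. Both 1&2? no. Sum: 1
Gen 4: crossing 3x2. Both 1&2? no. Sum: 1
Gen 5: crossing 2x3. Both 1&2? no. Sum: 1
Gen 6: crossing 3x2. Both 1&2? no. Sum: 1
Gen 7: crossing 2x3. Both 1&2? no. Sum: 1
Gen 8: crossing 3x2. Both 1&2? no. Sum: 1
Gen 9: crossing 2x3. Both 1&2? no. Sum: 1
Gen 10: 2 under 1. Both 1&2? yes. Contrib: +1. Sum: 2
Gen 11: 1 over 2. Both 1&2? yes. Contrib: +1. Sum: 3

Answer: 3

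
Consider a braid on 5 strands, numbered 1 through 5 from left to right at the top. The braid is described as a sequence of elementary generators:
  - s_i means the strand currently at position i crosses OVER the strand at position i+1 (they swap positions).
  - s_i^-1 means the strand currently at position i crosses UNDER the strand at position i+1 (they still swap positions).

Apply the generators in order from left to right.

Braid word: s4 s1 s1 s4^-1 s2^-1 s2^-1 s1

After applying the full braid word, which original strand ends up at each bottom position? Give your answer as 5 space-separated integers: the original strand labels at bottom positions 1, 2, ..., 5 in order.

Gen 1 (s4): strand 4 crosses over strand 5. Perm now: [1 2 3 5 4]
Gen 2 (s1): strand 1 crosses over strand 2. Perm now: [2 1 3 5 4]
Gen 3 (s1): strand 2 crosses over strand 1. Perm now: [1 2 3 5 4]
Gen 4 (s4^-1): strand 5 crosses under strand 4. Perm now: [1 2 3 4 5]
Gen 5 (s2^-1): strand 2 crosses under strand 3. Perm now: [1 3 2 4 5]
Gen 6 (s2^-1): strand 3 crosses under strand 2. Perm now: [1 2 3 4 5]
Gen 7 (s1): strand 1 crosses over strand 2. Perm now: [2 1 3 4 5]

Answer: 2 1 3 4 5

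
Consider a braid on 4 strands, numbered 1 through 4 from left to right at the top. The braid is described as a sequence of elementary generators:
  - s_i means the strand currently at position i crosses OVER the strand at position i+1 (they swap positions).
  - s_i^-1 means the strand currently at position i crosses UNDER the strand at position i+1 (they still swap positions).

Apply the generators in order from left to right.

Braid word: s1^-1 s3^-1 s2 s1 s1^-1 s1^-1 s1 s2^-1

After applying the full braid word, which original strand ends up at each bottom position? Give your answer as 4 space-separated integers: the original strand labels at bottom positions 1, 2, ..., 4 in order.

Answer: 2 1 4 3

Derivation:
Gen 1 (s1^-1): strand 1 crosses under strand 2. Perm now: [2 1 3 4]
Gen 2 (s3^-1): strand 3 crosses under strand 4. Perm now: [2 1 4 3]
Gen 3 (s2): strand 1 crosses over strand 4. Perm now: [2 4 1 3]
Gen 4 (s1): strand 2 crosses over strand 4. Perm now: [4 2 1 3]
Gen 5 (s1^-1): strand 4 crosses under strand 2. Perm now: [2 4 1 3]
Gen 6 (s1^-1): strand 2 crosses under strand 4. Perm now: [4 2 1 3]
Gen 7 (s1): strand 4 crosses over strand 2. Perm now: [2 4 1 3]
Gen 8 (s2^-1): strand 4 crosses under strand 1. Perm now: [2 1 4 3]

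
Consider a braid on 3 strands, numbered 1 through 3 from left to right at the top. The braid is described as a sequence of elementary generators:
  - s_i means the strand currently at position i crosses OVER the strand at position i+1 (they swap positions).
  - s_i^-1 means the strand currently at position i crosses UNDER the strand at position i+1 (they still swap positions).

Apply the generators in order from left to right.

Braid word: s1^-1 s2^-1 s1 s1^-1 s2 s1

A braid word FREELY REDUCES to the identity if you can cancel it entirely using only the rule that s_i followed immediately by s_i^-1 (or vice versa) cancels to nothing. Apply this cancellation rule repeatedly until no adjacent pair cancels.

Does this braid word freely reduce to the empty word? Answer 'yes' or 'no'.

Answer: yes

Derivation:
Gen 1 (s1^-1): push. Stack: [s1^-1]
Gen 2 (s2^-1): push. Stack: [s1^-1 s2^-1]
Gen 3 (s1): push. Stack: [s1^-1 s2^-1 s1]
Gen 4 (s1^-1): cancels prior s1. Stack: [s1^-1 s2^-1]
Gen 5 (s2): cancels prior s2^-1. Stack: [s1^-1]
Gen 6 (s1): cancels prior s1^-1. Stack: []
Reduced word: (empty)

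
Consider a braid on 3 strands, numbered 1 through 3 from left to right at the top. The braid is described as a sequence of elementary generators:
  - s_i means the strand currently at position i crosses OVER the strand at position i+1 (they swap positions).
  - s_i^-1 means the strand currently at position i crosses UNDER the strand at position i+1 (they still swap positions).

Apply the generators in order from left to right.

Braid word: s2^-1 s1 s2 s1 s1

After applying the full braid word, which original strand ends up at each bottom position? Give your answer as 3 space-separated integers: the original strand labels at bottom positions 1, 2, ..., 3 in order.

Answer: 3 2 1

Derivation:
Gen 1 (s2^-1): strand 2 crosses under strand 3. Perm now: [1 3 2]
Gen 2 (s1): strand 1 crosses over strand 3. Perm now: [3 1 2]
Gen 3 (s2): strand 1 crosses over strand 2. Perm now: [3 2 1]
Gen 4 (s1): strand 3 crosses over strand 2. Perm now: [2 3 1]
Gen 5 (s1): strand 2 crosses over strand 3. Perm now: [3 2 1]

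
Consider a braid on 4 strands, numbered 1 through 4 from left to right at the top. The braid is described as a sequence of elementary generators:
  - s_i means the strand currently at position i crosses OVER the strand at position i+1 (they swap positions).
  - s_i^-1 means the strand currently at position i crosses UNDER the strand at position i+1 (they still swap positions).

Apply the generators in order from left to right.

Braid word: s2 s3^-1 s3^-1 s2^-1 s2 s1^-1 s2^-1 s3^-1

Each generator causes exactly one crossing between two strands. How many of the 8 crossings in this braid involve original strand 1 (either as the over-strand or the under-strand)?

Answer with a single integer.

Gen 1: crossing 2x3. Involves strand 1? no. Count so far: 0
Gen 2: crossing 2x4. Involves strand 1? no. Count so far: 0
Gen 3: crossing 4x2. Involves strand 1? no. Count so far: 0
Gen 4: crossing 3x2. Involves strand 1? no. Count so far: 0
Gen 5: crossing 2x3. Involves strand 1? no. Count so far: 0
Gen 6: crossing 1x3. Involves strand 1? yes. Count so far: 1
Gen 7: crossing 1x2. Involves strand 1? yes. Count so far: 2
Gen 8: crossing 1x4. Involves strand 1? yes. Count so far: 3

Answer: 3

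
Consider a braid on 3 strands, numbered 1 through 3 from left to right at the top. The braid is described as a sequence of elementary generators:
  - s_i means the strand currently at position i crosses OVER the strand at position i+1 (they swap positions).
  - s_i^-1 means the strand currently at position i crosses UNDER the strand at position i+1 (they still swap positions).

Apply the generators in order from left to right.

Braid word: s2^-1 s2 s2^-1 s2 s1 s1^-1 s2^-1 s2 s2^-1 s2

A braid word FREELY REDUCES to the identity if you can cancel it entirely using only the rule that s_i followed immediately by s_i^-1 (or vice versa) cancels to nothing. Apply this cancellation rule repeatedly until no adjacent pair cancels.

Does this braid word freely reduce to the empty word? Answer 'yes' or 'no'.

Answer: yes

Derivation:
Gen 1 (s2^-1): push. Stack: [s2^-1]
Gen 2 (s2): cancels prior s2^-1. Stack: []
Gen 3 (s2^-1): push. Stack: [s2^-1]
Gen 4 (s2): cancels prior s2^-1. Stack: []
Gen 5 (s1): push. Stack: [s1]
Gen 6 (s1^-1): cancels prior s1. Stack: []
Gen 7 (s2^-1): push. Stack: [s2^-1]
Gen 8 (s2): cancels prior s2^-1. Stack: []
Gen 9 (s2^-1): push. Stack: [s2^-1]
Gen 10 (s2): cancels prior s2^-1. Stack: []
Reduced word: (empty)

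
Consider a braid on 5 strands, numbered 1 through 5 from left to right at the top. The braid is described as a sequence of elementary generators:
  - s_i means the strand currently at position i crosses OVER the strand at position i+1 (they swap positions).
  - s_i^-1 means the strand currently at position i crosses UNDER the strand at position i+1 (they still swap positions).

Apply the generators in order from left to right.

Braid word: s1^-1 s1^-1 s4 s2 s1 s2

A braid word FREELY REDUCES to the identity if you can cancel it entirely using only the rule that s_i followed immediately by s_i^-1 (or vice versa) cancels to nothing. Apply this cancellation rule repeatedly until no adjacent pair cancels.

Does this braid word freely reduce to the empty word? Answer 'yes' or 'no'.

Answer: no

Derivation:
Gen 1 (s1^-1): push. Stack: [s1^-1]
Gen 2 (s1^-1): push. Stack: [s1^-1 s1^-1]
Gen 3 (s4): push. Stack: [s1^-1 s1^-1 s4]
Gen 4 (s2): push. Stack: [s1^-1 s1^-1 s4 s2]
Gen 5 (s1): push. Stack: [s1^-1 s1^-1 s4 s2 s1]
Gen 6 (s2): push. Stack: [s1^-1 s1^-1 s4 s2 s1 s2]
Reduced word: s1^-1 s1^-1 s4 s2 s1 s2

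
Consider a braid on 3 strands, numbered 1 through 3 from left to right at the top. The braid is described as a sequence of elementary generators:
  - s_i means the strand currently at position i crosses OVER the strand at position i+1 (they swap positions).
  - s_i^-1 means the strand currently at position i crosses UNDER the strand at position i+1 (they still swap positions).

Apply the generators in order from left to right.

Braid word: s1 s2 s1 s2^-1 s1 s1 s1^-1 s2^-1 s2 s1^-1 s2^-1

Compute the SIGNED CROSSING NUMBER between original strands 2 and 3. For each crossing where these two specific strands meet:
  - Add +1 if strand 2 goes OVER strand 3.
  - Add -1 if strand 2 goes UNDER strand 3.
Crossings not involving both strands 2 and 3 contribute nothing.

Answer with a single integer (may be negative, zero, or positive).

Gen 1: crossing 1x2. Both 2&3? no. Sum: 0
Gen 2: crossing 1x3. Both 2&3? no. Sum: 0
Gen 3: 2 over 3. Both 2&3? yes. Contrib: +1. Sum: 1
Gen 4: crossing 2x1. Both 2&3? no. Sum: 1
Gen 5: crossing 3x1. Both 2&3? no. Sum: 1
Gen 6: crossing 1x3. Both 2&3? no. Sum: 1
Gen 7: crossing 3x1. Both 2&3? no. Sum: 1
Gen 8: 3 under 2. Both 2&3? yes. Contrib: +1. Sum: 2
Gen 9: 2 over 3. Both 2&3? yes. Contrib: +1. Sum: 3
Gen 10: crossing 1x3. Both 2&3? no. Sum: 3
Gen 11: crossing 1x2. Both 2&3? no. Sum: 3

Answer: 3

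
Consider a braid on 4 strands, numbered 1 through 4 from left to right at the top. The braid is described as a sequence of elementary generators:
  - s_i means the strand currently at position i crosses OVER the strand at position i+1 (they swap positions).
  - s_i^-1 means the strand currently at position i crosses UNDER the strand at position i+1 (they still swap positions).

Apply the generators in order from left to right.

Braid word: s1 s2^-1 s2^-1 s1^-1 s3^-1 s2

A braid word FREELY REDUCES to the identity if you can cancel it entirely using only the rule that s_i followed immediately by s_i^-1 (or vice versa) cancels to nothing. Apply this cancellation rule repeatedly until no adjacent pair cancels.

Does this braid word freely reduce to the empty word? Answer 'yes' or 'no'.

Answer: no

Derivation:
Gen 1 (s1): push. Stack: [s1]
Gen 2 (s2^-1): push. Stack: [s1 s2^-1]
Gen 3 (s2^-1): push. Stack: [s1 s2^-1 s2^-1]
Gen 4 (s1^-1): push. Stack: [s1 s2^-1 s2^-1 s1^-1]
Gen 5 (s3^-1): push. Stack: [s1 s2^-1 s2^-1 s1^-1 s3^-1]
Gen 6 (s2): push. Stack: [s1 s2^-1 s2^-1 s1^-1 s3^-1 s2]
Reduced word: s1 s2^-1 s2^-1 s1^-1 s3^-1 s2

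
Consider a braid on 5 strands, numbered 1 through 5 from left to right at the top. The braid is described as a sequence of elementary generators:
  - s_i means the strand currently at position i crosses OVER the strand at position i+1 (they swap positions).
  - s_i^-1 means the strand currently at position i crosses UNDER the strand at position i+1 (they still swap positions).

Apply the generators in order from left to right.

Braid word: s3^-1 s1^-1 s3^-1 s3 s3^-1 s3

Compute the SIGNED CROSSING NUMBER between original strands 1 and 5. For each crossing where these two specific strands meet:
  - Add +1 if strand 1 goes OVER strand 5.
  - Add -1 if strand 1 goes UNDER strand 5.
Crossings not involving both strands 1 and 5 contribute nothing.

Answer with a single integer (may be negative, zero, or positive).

Gen 1: crossing 3x4. Both 1&5? no. Sum: 0
Gen 2: crossing 1x2. Both 1&5? no. Sum: 0
Gen 3: crossing 4x3. Both 1&5? no. Sum: 0
Gen 4: crossing 3x4. Both 1&5? no. Sum: 0
Gen 5: crossing 4x3. Both 1&5? no. Sum: 0
Gen 6: crossing 3x4. Both 1&5? no. Sum: 0

Answer: 0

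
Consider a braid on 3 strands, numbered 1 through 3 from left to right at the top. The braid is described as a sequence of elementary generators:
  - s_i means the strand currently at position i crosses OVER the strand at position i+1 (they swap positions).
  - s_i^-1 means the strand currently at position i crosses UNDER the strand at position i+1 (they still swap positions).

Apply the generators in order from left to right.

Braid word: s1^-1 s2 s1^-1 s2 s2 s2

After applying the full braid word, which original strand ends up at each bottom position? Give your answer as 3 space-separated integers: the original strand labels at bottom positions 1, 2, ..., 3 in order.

Gen 1 (s1^-1): strand 1 crosses under strand 2. Perm now: [2 1 3]
Gen 2 (s2): strand 1 crosses over strand 3. Perm now: [2 3 1]
Gen 3 (s1^-1): strand 2 crosses under strand 3. Perm now: [3 2 1]
Gen 4 (s2): strand 2 crosses over strand 1. Perm now: [3 1 2]
Gen 5 (s2): strand 1 crosses over strand 2. Perm now: [3 2 1]
Gen 6 (s2): strand 2 crosses over strand 1. Perm now: [3 1 2]

Answer: 3 1 2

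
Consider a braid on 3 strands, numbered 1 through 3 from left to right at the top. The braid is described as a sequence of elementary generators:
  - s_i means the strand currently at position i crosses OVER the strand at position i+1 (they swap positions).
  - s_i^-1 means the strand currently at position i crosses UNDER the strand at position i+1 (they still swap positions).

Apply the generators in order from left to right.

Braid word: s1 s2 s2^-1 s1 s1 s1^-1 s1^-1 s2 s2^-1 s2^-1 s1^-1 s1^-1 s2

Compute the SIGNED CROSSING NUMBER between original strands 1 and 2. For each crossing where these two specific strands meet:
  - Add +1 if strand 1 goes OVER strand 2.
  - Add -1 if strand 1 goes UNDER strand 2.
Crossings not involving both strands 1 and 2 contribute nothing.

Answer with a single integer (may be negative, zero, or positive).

Gen 1: 1 over 2. Both 1&2? yes. Contrib: +1. Sum: 1
Gen 2: crossing 1x3. Both 1&2? no. Sum: 1
Gen 3: crossing 3x1. Both 1&2? no. Sum: 1
Gen 4: 2 over 1. Both 1&2? yes. Contrib: -1. Sum: 0
Gen 5: 1 over 2. Both 1&2? yes. Contrib: +1. Sum: 1
Gen 6: 2 under 1. Both 1&2? yes. Contrib: +1. Sum: 2
Gen 7: 1 under 2. Both 1&2? yes. Contrib: -1. Sum: 1
Gen 8: crossing 1x3. Both 1&2? no. Sum: 1
Gen 9: crossing 3x1. Both 1&2? no. Sum: 1
Gen 10: crossing 1x3. Both 1&2? no. Sum: 1
Gen 11: crossing 2x3. Both 1&2? no. Sum: 1
Gen 12: crossing 3x2. Both 1&2? no. Sum: 1
Gen 13: crossing 3x1. Both 1&2? no. Sum: 1

Answer: 1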